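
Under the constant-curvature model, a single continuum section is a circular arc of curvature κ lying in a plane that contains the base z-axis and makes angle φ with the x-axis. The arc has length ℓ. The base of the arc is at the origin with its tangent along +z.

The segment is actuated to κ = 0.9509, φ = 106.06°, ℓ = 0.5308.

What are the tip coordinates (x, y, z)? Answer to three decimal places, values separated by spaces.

θ = κ·ℓ = 0.9509 × 0.5308 = 0.50474 rad
ρ = (1 − cos θ)/κ = (1 − 0.87530)/0.9509 = 0.13114
z = sin θ / κ = 0.48358/0.9509 = 0.50855
x = ρ cos φ = 0.13114 × cos(106.06°) = -0.03628
y = ρ sin φ = 0.13114 × sin(106.06°) = 0.12602

-0.036 0.126 0.509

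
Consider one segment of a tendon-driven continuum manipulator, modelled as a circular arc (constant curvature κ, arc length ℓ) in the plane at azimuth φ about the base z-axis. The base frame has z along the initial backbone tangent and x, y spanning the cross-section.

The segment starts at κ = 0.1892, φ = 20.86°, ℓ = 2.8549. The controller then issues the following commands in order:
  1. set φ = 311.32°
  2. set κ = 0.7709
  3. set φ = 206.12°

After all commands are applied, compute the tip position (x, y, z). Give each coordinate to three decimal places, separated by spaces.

initial: κ=0.1892, φ=20.86°, ℓ=2.8549
cmd 1: set φ=311.32° → (κ,φ,ℓ)=(0.1892,311.32°,2.8549) → tip=(0.4968,-0.5651,2.7181)
cmd 2: set κ=0.7709 → (κ,φ,ℓ)=(0.7709,311.32°,2.8549) → tip=(1.3611,-1.5482,1.0481)
cmd 3: set φ=206.12° → (κ,φ,ℓ)=(0.7709,206.12°,2.8549) → tip=(-1.8509,-0.9076,1.0481)

-1.851 -0.908 1.048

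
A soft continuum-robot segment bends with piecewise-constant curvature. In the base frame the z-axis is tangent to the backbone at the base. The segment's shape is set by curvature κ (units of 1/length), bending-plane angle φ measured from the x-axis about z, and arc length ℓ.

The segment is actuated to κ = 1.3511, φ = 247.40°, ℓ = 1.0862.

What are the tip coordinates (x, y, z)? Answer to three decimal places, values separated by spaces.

θ = κ·ℓ = 1.3511 × 1.0862 = 1.46756 rad
ρ = (1 − cos θ)/κ = (1 − 0.10305)/1.3511 = 0.66387
z = sin θ / κ = 0.99468/1.3511 = 0.73620
x = ρ cos φ = 0.66387 × cos(247.40°) = -0.25512
y = ρ sin φ = 0.66387 × sin(247.40°) = -0.61289

-0.255 -0.613 0.736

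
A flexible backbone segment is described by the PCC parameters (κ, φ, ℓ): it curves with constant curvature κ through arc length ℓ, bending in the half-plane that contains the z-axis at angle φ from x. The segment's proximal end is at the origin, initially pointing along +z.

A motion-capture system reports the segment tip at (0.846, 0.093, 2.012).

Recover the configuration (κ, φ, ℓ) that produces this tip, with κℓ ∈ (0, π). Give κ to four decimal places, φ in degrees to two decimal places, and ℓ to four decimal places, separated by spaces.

ρ = √(x²+y²) = √(0.846² + 0.093²) = 0.85110
φ = atan2(y, x) mod 360° = atan2(0.093, 0.846) = 6.2733°
|p|² = ρ² + z² = 0.85110² + 2.012² = 4.77251
κ = 2ρ / |p|² = 2×0.85110 / 4.77251 = 0.35667
θ = 2·atan2(ρ, z) = 2·atan2(0.85110, 2.012) = 0.80037 rad
ℓ = θ/κ = 0.80037/0.35667 = 2.24403

0.3567 6.27 2.2440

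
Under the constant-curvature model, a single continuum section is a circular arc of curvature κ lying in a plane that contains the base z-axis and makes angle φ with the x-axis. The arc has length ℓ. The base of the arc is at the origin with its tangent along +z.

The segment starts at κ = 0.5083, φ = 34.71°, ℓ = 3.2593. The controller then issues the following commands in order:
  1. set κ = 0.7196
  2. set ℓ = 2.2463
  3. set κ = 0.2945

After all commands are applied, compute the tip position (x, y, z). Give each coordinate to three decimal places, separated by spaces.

0.589 0.408 2.086

initial: κ=0.5083, φ=34.71°, ℓ=3.2593
cmd 1: set κ=0.7196 → (κ,φ,ℓ)=(0.7196,34.71°,3.2593) → tip=(1.9414,1.3448,0.9932)
cmd 2: set ℓ=2.2463 → (κ,φ,ℓ)=(0.7196,34.71°,2.2463) → tip=(1.1945,0.8274,1.3882)
cmd 3: set κ=0.2945 → (κ,φ,ℓ)=(0.2945,34.71°,2.2463) → tip=(0.5888,0.4079,2.0860)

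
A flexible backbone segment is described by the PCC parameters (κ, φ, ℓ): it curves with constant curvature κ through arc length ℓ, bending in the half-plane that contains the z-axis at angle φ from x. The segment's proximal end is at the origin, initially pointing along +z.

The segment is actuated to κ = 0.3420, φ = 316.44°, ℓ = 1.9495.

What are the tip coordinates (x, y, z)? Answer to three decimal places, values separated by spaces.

θ = κ·ℓ = 0.3420 × 1.9495 = 0.66673 rad
ρ = (1 − cos θ)/κ = (1 − 0.78585)/0.3420 = 0.62617
z = sin θ / κ = 0.61842/0.3420 = 1.80824
x = ρ cos φ = 0.62617 × cos(316.44°) = 0.45376
y = ρ sin φ = 0.62617 × sin(316.44°) = -0.43150

0.454 -0.432 1.808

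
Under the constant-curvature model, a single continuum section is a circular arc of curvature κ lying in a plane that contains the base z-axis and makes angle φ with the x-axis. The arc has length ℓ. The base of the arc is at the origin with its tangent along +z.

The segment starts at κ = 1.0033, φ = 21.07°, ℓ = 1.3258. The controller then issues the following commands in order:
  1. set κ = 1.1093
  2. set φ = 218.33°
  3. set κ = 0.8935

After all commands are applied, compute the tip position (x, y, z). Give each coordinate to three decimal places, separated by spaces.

initial: κ=1.0033, φ=21.07°, ℓ=1.3258
cmd 1: set κ=1.1093 → (κ,φ,ℓ)=(1.1093,21.07°,1.3258) → tip=(0.7571,0.2917,0.8970)
cmd 2: set φ=218.33° → (κ,φ,ℓ)=(1.1093,218.33°,1.3258) → tip=(-0.6365,-0.5032,0.8970)
cmd 3: set κ=0.8935 → (κ,φ,ℓ)=(0.8935,218.33°,1.3258) → tip=(-0.5473,-0.4327,1.0368)

-0.547 -0.433 1.037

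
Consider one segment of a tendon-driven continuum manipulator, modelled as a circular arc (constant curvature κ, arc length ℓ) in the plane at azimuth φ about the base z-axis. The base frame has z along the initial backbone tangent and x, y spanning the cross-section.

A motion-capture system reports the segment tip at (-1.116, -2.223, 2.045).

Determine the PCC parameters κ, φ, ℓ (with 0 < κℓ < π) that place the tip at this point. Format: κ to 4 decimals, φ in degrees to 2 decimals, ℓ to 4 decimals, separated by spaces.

0.4798 243.34 3.6797

ρ = √(x²+y²) = √(-1.116² + -2.223²) = 2.48741
φ = atan2(y, x) mod 360° = atan2(-2.223, -1.116) = 243.3422°
|p|² = ρ² + z² = 2.48741² + 2.045² = 10.36921
κ = 2ρ / |p|² = 2×2.48741 / 10.36921 = 0.47977
θ = 2·atan2(ρ, z) = 2·atan2(2.48741, 2.045) = 1.76540 rad
ℓ = θ/κ = 1.76540/0.47977 = 3.67970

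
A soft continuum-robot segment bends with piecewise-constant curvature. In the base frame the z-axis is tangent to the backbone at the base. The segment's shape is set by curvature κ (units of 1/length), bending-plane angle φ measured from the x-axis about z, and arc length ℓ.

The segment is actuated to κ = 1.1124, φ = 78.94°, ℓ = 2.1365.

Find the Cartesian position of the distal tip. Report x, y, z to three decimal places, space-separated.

θ = κ·ℓ = 1.1124 × 2.1365 = 2.37664 rad
ρ = (1 − cos θ)/κ = (1 − -0.72142)/1.1124 = 1.54748
z = sin θ / κ = 0.69250/1.1124 = 0.62253
x = ρ cos φ = 1.54748 × cos(78.94°) = 0.29686
y = ρ sin φ = 1.54748 × sin(78.94°) = 1.51874

0.297 1.519 0.623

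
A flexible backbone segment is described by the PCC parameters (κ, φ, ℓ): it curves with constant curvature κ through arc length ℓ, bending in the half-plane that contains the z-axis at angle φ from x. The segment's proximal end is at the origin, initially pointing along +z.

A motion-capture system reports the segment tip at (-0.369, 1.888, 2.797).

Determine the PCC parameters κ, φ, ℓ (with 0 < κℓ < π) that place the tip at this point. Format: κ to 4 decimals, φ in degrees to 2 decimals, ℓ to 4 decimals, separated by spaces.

0.3339 101.06 3.6091

ρ = √(x²+y²) = √(-0.369² + 1.888²) = 1.92372
φ = atan2(y, x) mod 360° = atan2(1.888, -0.369) = 101.0588°
|p|² = ρ² + z² = 1.92372² + 2.797² = 11.52391
κ = 2ρ / |p|² = 2×1.92372 / 11.52391 = 0.33387
θ = 2·atan2(ρ, z) = 2·atan2(1.92372, 2.797) = 1.20496 rad
ℓ = θ/κ = 1.20496/0.33387 = 3.60910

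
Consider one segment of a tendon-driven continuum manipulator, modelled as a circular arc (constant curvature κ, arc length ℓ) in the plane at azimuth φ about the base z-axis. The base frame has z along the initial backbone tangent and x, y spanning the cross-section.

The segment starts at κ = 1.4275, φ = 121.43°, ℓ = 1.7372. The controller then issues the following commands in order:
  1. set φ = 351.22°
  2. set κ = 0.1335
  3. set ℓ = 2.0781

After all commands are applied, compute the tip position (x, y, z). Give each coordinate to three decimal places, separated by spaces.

0.283 -0.044 2.052

initial: κ=1.4275, φ=121.43°, ℓ=1.7372
cmd 1: set φ=351.22° → (κ,φ,ℓ)=(1.4275,351.22°,1.7372) → tip=(1.2385,-0.1913,0.4305)
cmd 2: set κ=0.1335 → (κ,φ,ℓ)=(0.1335,351.22°,1.7372) → tip=(0.1982,-0.0306,1.7217)
cmd 3: set ℓ=2.0781 → (κ,φ,ℓ)=(0.1335,351.22°,2.0781) → tip=(0.2831,-0.0437,2.0515)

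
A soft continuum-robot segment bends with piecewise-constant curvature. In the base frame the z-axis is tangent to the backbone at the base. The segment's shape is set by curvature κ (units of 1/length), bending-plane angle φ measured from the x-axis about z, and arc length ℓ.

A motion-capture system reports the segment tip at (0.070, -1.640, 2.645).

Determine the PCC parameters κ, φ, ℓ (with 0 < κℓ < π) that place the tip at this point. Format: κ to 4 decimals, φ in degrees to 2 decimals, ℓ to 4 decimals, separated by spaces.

0.3388 272.44 3.2790

ρ = √(x²+y²) = √(0.070² + -1.640²) = 1.64149
φ = atan2(y, x) mod 360° = atan2(-1.640, 0.070) = 272.4441°
|p|² = ρ² + z² = 1.64149² + 2.645² = 9.69053
κ = 2ρ / |p|² = 2×1.64149 / 9.69053 = 0.33878
θ = 2·atan2(ρ, z) = 2·atan2(1.64149, 2.645) = 1.11086 rad
ℓ = θ/κ = 1.11086/0.33878 = 3.27897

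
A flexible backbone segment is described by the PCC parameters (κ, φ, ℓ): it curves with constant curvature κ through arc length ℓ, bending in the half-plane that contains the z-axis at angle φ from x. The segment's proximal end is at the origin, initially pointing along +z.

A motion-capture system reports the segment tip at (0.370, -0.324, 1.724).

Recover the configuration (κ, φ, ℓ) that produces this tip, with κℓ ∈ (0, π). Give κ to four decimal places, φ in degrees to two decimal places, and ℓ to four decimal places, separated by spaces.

ρ = √(x²+y²) = √(0.370² + -0.324²) = 0.49181
φ = atan2(y, x) mod 360° = atan2(-0.324, 0.370) = 318.7922°
|p|² = ρ² + z² = 0.49181² + 1.724² = 3.21405
κ = 2ρ / |p|² = 2×0.49181 / 3.21405 = 0.30604
θ = 2·atan2(ρ, z) = 2·atan2(0.49181, 1.724) = 0.55578 rad
ℓ = θ/κ = 0.55578/0.30604 = 1.81606

0.3060 318.79 1.8161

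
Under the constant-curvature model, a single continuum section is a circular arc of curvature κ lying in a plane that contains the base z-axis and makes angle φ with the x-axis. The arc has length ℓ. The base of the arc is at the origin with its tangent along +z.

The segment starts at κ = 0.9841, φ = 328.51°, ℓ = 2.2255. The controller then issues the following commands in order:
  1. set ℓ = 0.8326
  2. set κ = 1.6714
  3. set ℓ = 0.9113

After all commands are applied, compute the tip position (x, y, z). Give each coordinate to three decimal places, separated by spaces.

initial: κ=0.9841, φ=328.51°, ℓ=2.2255
cmd 1: set ℓ=0.8326 → (κ,φ,ℓ)=(0.9841,328.51°,0.8326) → tip=(0.2750,-0.1684,0.7425)
cmd 2: set κ=1.6714 → (κ,φ,ℓ)=(1.6714,328.51°,0.8326) → tip=(0.4193,-0.2568,0.5887)
cmd 3: set ℓ=0.9113 → (κ,φ,ℓ)=(1.6714,328.51°,0.9113) → tip=(0.4859,-0.2976,0.5976)

0.486 -0.298 0.598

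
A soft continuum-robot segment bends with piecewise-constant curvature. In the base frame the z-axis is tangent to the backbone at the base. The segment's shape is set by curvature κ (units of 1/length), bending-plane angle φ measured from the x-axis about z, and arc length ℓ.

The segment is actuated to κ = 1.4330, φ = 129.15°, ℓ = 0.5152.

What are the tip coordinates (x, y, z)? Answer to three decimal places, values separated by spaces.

-0.115 0.141 0.470

θ = κ·ℓ = 1.4330 × 0.5152 = 0.73828 rad
ρ = (1 − cos θ)/κ = (1 − 0.73963)/1.4330 = 0.18170
z = sin θ / κ = 0.67302/1.4330 = 0.46966
x = ρ cos φ = 0.18170 × cos(129.15°) = -0.11472
y = ρ sin φ = 0.18170 × sin(129.15°) = 0.14091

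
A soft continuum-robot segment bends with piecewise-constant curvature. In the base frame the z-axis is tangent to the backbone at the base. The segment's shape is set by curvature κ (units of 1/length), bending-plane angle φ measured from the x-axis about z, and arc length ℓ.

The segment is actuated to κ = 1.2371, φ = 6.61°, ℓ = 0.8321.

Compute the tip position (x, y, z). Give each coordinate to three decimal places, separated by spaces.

0.389 0.045 0.693

θ = κ·ℓ = 1.2371 × 0.8321 = 1.02939 rad
ρ = (1 − cos θ)/κ = (1 − 0.51534)/1.2371 = 0.39177
z = sin θ / κ = 0.85699/1.2371 = 0.69274
x = ρ cos φ = 0.39177 × cos(6.61°) = 0.38917
y = ρ sin φ = 0.39177 × sin(6.61°) = 0.04510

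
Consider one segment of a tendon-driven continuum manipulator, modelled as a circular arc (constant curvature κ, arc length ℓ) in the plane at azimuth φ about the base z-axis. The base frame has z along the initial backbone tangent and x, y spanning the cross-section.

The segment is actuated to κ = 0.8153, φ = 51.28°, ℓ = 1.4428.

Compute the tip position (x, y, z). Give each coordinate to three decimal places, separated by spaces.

0.472 0.589 1.132

θ = κ·ℓ = 0.8153 × 1.4428 = 1.17631 rad
ρ = (1 − cos θ)/κ = (1 − 0.38433)/0.8153 = 0.75515
z = sin θ / κ = 0.92320/0.8153 = 1.13234
x = ρ cos φ = 0.75515 × cos(51.28°) = 0.47236
y = ρ sin φ = 0.75515 × sin(51.28°) = 0.58917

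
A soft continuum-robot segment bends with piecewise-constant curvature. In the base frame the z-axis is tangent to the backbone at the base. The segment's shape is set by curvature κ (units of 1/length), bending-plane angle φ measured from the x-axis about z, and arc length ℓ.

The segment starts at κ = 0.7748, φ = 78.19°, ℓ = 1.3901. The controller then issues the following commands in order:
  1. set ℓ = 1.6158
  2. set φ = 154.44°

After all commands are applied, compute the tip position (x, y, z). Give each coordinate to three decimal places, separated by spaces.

initial: κ=0.7748, φ=78.19°, ℓ=1.3901
cmd 1: set ℓ=1.6158 → (κ,φ,ℓ)=(0.7748,78.19°,1.6158) → tip=(0.1813,0.8673,1.2256)
cmd 2: set φ=154.44° → (κ,φ,ℓ)=(0.7748,154.44°,1.6158) → tip=(-0.7993,0.3823,1.2256)

-0.799 0.382 1.226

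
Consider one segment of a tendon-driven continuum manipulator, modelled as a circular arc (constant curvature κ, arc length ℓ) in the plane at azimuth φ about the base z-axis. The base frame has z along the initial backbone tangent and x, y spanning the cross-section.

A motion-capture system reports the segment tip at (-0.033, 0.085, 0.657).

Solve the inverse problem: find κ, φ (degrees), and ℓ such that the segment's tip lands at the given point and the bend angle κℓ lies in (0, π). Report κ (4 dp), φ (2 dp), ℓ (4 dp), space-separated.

0.4145 111.22 0.6654

ρ = √(x²+y²) = √(-0.033² + 0.085²) = 0.09118
φ = atan2(y, x) mod 360° = atan2(0.085, -0.033) = 111.2180°
|p|² = ρ² + z² = 0.09118² + 0.657² = 0.43996
κ = 2ρ / |p|² = 2×0.09118 / 0.43996 = 0.41449
θ = 2·atan2(ρ, z) = 2·atan2(0.09118, 0.657) = 0.27581 rad
ℓ = θ/κ = 0.27581/0.41449 = 0.66540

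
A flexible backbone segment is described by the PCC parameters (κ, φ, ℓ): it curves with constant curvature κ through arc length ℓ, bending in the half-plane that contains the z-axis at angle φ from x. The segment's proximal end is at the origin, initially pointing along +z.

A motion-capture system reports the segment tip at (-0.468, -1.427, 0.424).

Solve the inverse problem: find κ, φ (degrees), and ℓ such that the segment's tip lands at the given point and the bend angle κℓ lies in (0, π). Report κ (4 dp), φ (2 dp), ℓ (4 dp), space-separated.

1.2334 251.84 2.1008

ρ = √(x²+y²) = √(-0.468² + -1.427²) = 1.50178
φ = atan2(y, x) mod 360° = atan2(-1.427, -0.468) = 251.8425°
|p|² = ρ² + z² = 1.50178² + 0.424² = 2.43513
κ = 2ρ / |p|² = 2×1.50178 / 2.43513 = 1.23343
θ = 2·atan2(ρ, z) = 2·atan2(1.50178, 0.424) = 2.59125 rad
ℓ = θ/κ = 2.59125/1.23343 = 2.10085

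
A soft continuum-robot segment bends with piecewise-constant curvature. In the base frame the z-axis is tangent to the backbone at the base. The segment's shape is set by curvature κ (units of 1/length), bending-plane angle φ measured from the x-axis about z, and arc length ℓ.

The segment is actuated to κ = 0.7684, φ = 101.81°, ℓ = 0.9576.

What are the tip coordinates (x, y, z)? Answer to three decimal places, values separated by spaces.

-0.069 0.330 0.873

θ = κ·ℓ = 0.7684 × 0.9576 = 0.73582 rad
ρ = (1 − cos θ)/κ = (1 − 0.74128)/0.7684 = 0.33670
z = sin θ / κ = 0.67120/0.7684 = 0.87350
x = ρ cos φ = 0.33670 × cos(101.81°) = -0.06891
y = ρ sin φ = 0.33670 × sin(101.81°) = 0.32957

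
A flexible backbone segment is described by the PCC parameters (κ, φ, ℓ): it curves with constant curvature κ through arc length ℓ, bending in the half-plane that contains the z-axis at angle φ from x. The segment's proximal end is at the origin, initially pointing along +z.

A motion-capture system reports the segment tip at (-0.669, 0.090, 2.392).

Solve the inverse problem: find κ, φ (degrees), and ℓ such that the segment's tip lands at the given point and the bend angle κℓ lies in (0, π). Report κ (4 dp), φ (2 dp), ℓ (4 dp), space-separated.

0.2185 172.34 2.5170

ρ = √(x²+y²) = √(-0.669² + 0.090²) = 0.67503
φ = atan2(y, x) mod 360° = atan2(0.090, -0.669) = 172.3380°
|p|² = ρ² + z² = 0.67503² + 2.392² = 6.17732
κ = 2ρ / |p|² = 2×0.67503 / 6.17732 = 0.21855
θ = 2·atan2(ρ, z) = 2·atan2(0.67503, 2.392) = 0.55010 rad
ℓ = θ/κ = 0.55010/0.21855 = 2.51704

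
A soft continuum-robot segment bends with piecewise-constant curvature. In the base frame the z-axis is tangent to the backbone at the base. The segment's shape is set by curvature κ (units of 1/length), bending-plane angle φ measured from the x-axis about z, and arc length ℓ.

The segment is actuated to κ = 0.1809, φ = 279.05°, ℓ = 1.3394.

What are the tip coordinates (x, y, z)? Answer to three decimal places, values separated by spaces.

0.025 -0.159 1.326

θ = κ·ℓ = 0.1809 × 1.3394 = 0.24230 rad
ρ = (1 − cos θ)/κ = (1 − 0.97079)/0.1809 = 0.16147
z = sin θ / κ = 0.23993/0.1809 = 1.32633
x = ρ cos φ = 0.16147 × cos(279.05°) = 0.02540
y = ρ sin φ = 0.16147 × sin(279.05°) = -0.15946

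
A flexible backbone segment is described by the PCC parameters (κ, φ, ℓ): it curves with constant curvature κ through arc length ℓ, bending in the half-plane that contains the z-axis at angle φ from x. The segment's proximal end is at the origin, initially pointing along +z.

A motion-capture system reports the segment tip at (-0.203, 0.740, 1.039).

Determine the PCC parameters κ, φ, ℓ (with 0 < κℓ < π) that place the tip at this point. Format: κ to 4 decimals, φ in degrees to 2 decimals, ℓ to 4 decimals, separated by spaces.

0.9199 105.34 1.3830

ρ = √(x²+y²) = √(-0.203² + 0.740²) = 0.76734
φ = atan2(y, x) mod 360° = atan2(0.740, -0.203) = 105.3403°
|p|² = ρ² + z² = 0.76734² + 1.039² = 1.66833
κ = 2ρ / |p|² = 2×0.76734 / 1.66833 = 0.91989
θ = 2·atan2(ρ, z) = 2·atan2(0.76734, 1.039) = 1.27225 rad
ℓ = θ/κ = 1.27225/0.91989 = 1.38304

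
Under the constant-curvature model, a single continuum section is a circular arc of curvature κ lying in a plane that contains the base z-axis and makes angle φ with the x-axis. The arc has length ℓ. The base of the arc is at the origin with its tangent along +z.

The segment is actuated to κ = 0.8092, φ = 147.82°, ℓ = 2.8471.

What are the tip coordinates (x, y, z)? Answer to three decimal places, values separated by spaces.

-1.746 1.099 0.918

θ = κ·ℓ = 0.8092 × 2.8471 = 2.30387 rad
ρ = (1 − cos θ)/κ = (1 − -0.66916)/0.8092 = 2.06273
z = sin θ / κ = 0.74312/0.8092 = 0.91834
x = ρ cos φ = 2.06273 × cos(147.82°) = -1.74585
y = ρ sin φ = 2.06273 × sin(147.82°) = 1.09857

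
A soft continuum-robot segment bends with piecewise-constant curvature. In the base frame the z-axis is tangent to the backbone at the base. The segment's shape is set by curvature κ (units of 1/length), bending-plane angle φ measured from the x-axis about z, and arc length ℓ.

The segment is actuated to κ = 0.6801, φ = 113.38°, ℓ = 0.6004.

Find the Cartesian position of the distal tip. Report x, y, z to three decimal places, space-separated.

-0.048 0.111 0.584

θ = κ·ℓ = 0.6801 × 0.6004 = 0.40833 rad
ρ = (1 − cos θ)/κ = (1 − 0.91778)/0.6801 = 0.12089
z = sin θ / κ = 0.39708/0.6801 = 0.58385
x = ρ cos φ = 0.12089 × cos(113.38°) = -0.04797
y = ρ sin φ = 0.12089 × sin(113.38°) = 0.11096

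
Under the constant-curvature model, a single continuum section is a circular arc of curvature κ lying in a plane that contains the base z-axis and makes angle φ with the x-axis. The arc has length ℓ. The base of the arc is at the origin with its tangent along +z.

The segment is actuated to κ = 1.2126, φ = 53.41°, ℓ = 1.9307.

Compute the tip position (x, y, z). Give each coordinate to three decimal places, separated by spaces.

θ = κ·ℓ = 1.2126 × 1.9307 = 2.34117 rad
ρ = (1 − cos θ)/κ = (1 − -0.69640)/1.2126 = 1.39898
z = sin θ / κ = 0.71765/1.2126 = 0.59183
x = ρ cos φ = 1.39898 × cos(53.41°) = 0.83391
y = ρ sin φ = 1.39898 × sin(53.41°) = 1.12327

0.834 1.123 0.592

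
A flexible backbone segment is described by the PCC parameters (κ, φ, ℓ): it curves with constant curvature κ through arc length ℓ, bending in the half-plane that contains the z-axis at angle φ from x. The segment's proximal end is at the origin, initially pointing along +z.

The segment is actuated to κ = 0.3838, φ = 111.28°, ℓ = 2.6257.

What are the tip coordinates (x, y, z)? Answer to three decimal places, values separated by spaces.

-0.441 1.132 2.203

θ = κ·ℓ = 0.3838 × 2.6257 = 1.00774 rad
ρ = (1 − cos θ)/κ = (1 − 0.53377)/0.3838 = 1.21477
z = sin θ / κ = 0.84563/0.3838 = 2.20331
x = ρ cos φ = 1.21477 × cos(111.28°) = -0.44087
y = ρ sin φ = 1.21477 × sin(111.28°) = 1.13195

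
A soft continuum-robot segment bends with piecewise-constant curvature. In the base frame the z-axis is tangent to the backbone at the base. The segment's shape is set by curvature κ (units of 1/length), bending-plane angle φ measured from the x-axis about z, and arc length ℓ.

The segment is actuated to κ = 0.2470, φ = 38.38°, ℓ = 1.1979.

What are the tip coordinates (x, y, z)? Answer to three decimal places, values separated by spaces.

0.138 0.109 1.180

θ = κ·ℓ = 0.2470 × 1.1979 = 0.29588 rad
ρ = (1 − cos θ)/κ = (1 − 0.95655)/0.2470 = 0.17593
z = sin θ / κ = 0.29158/0.2470 = 1.18050
x = ρ cos φ = 0.17593 × cos(38.38°) = 0.13791
y = ρ sin φ = 0.17593 × sin(38.38°) = 0.10923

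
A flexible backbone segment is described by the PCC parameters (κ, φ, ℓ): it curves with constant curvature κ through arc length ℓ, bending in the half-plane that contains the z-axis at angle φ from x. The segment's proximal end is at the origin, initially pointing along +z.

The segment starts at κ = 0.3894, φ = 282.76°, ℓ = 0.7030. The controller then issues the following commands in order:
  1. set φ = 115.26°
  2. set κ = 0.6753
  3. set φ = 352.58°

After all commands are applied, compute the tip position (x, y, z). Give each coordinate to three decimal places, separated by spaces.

initial: κ=0.3894, φ=282.76°, ℓ=0.7030
cmd 1: set φ=115.26° → (κ,φ,ℓ)=(0.3894,115.26°,0.7030) → tip=(-0.0408,0.0865,0.6943)
cmd 2: set κ=0.6753 → (κ,φ,ℓ)=(0.6753,115.26°,0.7030) → tip=(-0.0699,0.1481,0.6769)
cmd 3: set φ=352.58° → (κ,φ,ℓ)=(0.6753,352.58°,0.7030) → tip=(0.1624,-0.0211,0.6769)

0.162 -0.021 0.677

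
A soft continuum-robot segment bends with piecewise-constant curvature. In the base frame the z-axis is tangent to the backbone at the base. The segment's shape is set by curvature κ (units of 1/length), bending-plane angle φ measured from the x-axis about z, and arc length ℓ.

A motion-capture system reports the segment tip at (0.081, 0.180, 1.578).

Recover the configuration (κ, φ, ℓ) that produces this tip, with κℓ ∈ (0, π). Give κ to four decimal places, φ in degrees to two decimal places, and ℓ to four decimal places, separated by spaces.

ρ = √(x²+y²) = √(0.081² + 0.180²) = 0.19739
φ = atan2(y, x) mod 360° = atan2(0.180, 0.081) = 65.7723°
|p|² = ρ² + z² = 0.19739² + 1.578² = 2.52905
κ = 2ρ / |p|² = 2×0.19739 / 2.52905 = 0.15609
θ = 2·atan2(ρ, z) = 2·atan2(0.19739, 1.578) = 0.24888 rad
ℓ = θ/κ = 0.24888/0.15609 = 1.59441

0.1561 65.77 1.5944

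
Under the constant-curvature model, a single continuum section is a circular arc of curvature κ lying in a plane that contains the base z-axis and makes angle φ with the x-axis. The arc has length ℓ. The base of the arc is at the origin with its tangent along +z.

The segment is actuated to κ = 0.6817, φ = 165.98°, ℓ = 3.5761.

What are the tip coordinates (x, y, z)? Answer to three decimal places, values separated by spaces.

-2.508 0.626 0.949

θ = κ·ℓ = 0.6817 × 3.5761 = 2.43783 rad
ρ = (1 − cos θ)/κ = (1 − -0.76241)/0.6817 = 2.58532
z = sin θ / κ = 0.64709/0.6817 = 0.94923
x = ρ cos φ = 2.58532 × cos(165.98°) = -2.50830
y = ρ sin φ = 2.58532 × sin(165.98°) = 0.62632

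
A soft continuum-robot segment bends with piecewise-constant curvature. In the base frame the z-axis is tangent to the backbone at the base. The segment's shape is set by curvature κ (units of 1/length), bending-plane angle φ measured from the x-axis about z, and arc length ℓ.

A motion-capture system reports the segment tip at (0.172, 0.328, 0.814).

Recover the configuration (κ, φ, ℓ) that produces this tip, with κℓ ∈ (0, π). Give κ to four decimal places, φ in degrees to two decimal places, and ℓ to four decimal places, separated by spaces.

0.9262 62.33 0.9221

ρ = √(x²+y²) = √(0.172² + 0.328²) = 0.37036
φ = atan2(y, x) mod 360° = atan2(0.328, 0.172) = 62.3279°
|p|² = ρ² + z² = 0.37036² + 0.814² = 0.79976
κ = 2ρ / |p|² = 2×0.37036 / 0.79976 = 0.92618
θ = 2·atan2(ρ, z) = 2·atan2(0.37036, 0.814) = 0.85399 rad
ℓ = θ/κ = 0.85399/0.92618 = 0.92206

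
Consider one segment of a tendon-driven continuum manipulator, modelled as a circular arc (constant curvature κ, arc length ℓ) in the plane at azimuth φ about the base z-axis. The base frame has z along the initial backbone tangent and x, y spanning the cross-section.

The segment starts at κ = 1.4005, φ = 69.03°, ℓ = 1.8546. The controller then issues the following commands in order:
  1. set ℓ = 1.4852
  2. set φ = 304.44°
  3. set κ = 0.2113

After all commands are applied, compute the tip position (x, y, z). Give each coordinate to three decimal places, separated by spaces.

0.131 -0.191 1.461

initial: κ=1.4005, φ=69.03°, ℓ=1.8546
cmd 1: set ℓ=1.4852 → (κ,φ,ℓ)=(1.4005,69.03°,1.4852) → tip=(0.3801,0.9918,0.6234)
cmd 2: set φ=304.44° → (κ,φ,ℓ)=(1.4005,304.44°,1.4852) → tip=(0.6007,-0.8760,0.6234)
cmd 3: set κ=0.2113 → (κ,φ,ℓ)=(0.2113,304.44°,1.4852) → tip=(0.1307,-0.1906,1.4609)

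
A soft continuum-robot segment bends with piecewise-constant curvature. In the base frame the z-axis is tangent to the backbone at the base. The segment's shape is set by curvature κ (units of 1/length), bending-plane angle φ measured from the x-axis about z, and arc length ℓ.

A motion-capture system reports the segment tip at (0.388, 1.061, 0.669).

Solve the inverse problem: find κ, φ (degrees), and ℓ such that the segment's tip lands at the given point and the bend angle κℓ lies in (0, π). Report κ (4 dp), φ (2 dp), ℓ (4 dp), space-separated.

ρ = √(x²+y²) = √(0.388² + 1.061²) = 1.12972
φ = atan2(y, x) mod 360° = atan2(1.061, 0.388) = 69.9129°
|p|² = ρ² + z² = 1.12972² + 0.669² = 1.72383
κ = 2ρ / |p|² = 2×1.12972 / 1.72383 = 1.31071
θ = 2·atan2(ρ, z) = 2·atan2(1.12972, 0.669) = 2.07229 rad
ℓ = θ/κ = 2.07229/1.31071 = 1.58104

1.3107 69.91 1.5810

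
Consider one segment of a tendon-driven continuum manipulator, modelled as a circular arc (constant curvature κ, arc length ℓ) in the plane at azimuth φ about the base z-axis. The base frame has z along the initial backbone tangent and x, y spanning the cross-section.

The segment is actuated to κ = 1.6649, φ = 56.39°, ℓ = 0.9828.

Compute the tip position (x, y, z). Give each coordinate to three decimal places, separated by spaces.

θ = κ·ℓ = 1.6649 × 0.9828 = 1.63626 rad
ρ = (1 − cos θ)/κ = (1 − -0.06542)/1.6649 = 0.63993
z = sin θ / κ = 0.99786/1.6649 = 0.59935
x = ρ cos φ = 0.63993 × cos(56.39°) = 0.35423
y = ρ sin φ = 0.63993 × sin(56.39°) = 0.53295

0.354 0.533 0.599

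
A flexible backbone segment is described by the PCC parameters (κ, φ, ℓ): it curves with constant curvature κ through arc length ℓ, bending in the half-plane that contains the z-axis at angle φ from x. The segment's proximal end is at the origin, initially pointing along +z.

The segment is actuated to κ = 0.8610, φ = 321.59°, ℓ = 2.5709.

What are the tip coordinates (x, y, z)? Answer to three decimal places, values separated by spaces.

1.456 -1.154 0.930

θ = κ·ℓ = 0.8610 × 2.5709 = 2.21354 rad
ρ = (1 − cos θ)/κ = (1 − -0.59940)/0.8610 = 1.85760
z = sin θ / κ = 0.80045/0.8610 = 0.92968
x = ρ cos φ = 1.85760 × cos(321.59°) = 1.45559
y = ρ sin φ = 1.85760 × sin(321.59°) = -1.15410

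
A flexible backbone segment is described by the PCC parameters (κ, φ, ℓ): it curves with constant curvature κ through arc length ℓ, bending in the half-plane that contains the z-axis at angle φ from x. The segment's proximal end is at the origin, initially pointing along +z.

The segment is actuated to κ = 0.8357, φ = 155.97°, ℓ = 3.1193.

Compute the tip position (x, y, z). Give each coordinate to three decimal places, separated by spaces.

θ = κ·ℓ = 0.8357 × 3.1193 = 2.60680 rad
ρ = (1 − cos θ)/κ = (1 − -0.86037)/0.8357 = 2.22613
z = sin θ / κ = 0.50966/0.8357 = 0.60986
x = ρ cos φ = 2.22613 × cos(155.97°) = -2.03319
y = ρ sin φ = 2.22613 × sin(155.97°) = 0.90651

-2.033 0.907 0.610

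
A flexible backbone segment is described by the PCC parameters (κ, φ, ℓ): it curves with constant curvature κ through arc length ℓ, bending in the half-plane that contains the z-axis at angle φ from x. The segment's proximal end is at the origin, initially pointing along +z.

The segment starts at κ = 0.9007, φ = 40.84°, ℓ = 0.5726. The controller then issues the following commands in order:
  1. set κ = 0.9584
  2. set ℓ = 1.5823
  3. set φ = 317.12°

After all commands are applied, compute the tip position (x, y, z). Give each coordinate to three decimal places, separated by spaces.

0.723 -0.671 1.042

initial: κ=0.9007, φ=40.84°, ℓ=0.5726
cmd 1: set κ=0.9584 → (κ,φ,ℓ)=(0.9584,40.84°,0.5726) → tip=(0.1159,0.1002,0.5443)
cmd 2: set ℓ=1.5823 → (κ,φ,ℓ)=(0.9584,40.84°,1.5823) → tip=(0.7465,0.6453,1.0419)
cmd 3: set φ=317.12° → (κ,φ,ℓ)=(0.9584,317.12°,1.5823) → tip=(0.7231,-0.6715,1.0419)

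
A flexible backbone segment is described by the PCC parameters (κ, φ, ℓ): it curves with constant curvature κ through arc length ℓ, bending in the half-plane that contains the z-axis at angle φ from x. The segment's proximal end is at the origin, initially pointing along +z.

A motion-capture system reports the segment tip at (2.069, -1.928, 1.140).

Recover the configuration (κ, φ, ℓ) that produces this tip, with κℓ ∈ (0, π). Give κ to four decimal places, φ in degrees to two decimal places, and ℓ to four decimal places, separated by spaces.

ρ = √(x²+y²) = √(2.069² + -1.928²) = 2.82806
φ = atan2(y, x) mod 360° = atan2(-1.928, 2.069) = 317.0204°
|p|² = ρ² + z² = 2.82806² + 1.140² = 9.29754
κ = 2ρ / |p|² = 2×2.82806 / 9.29754 = 0.60835
θ = 2·atan2(ρ, z) = 2·atan2(2.82806, 1.140) = 2.37524 rad
ℓ = θ/κ = 2.37524/0.60835 = 3.90441

0.6083 317.02 3.9044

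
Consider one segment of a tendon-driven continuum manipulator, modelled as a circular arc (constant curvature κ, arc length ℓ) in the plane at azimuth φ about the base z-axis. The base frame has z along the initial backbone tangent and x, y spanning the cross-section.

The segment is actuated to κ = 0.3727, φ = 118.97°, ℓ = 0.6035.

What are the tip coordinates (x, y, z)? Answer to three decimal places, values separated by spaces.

-0.033 0.059 0.598

θ = κ·ℓ = 0.3727 × 0.6035 = 0.22492 rad
ρ = (1 − cos θ)/κ = (1 − 0.97481)/0.3727 = 0.06759
z = sin θ / κ = 0.22303/0.3727 = 0.59842
x = ρ cos φ = 0.06759 × cos(118.97°) = -0.03274
y = ρ sin φ = 0.06759 × sin(118.97°) = 0.05913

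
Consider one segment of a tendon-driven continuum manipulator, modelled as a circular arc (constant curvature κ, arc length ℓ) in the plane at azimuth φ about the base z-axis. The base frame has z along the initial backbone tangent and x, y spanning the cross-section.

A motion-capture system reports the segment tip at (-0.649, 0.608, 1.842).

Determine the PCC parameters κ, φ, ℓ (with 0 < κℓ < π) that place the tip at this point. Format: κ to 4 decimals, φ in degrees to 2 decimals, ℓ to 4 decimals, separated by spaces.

0.4251 136.87 2.1161

ρ = √(x²+y²) = √(-0.649² + 0.608²) = 0.88931
φ = atan2(y, x) mod 360° = atan2(0.608, -0.649) = 136.8682°
|p|² = ρ² + z² = 0.88931² + 1.842² = 4.18383
κ = 2ρ / |p|² = 2×0.88931 / 4.18383 = 0.42512
θ = 2·atan2(ρ, z) = 2·atan2(0.88931, 1.842) = 0.89958 rad
ℓ = θ/κ = 0.89958/0.42512 = 2.11607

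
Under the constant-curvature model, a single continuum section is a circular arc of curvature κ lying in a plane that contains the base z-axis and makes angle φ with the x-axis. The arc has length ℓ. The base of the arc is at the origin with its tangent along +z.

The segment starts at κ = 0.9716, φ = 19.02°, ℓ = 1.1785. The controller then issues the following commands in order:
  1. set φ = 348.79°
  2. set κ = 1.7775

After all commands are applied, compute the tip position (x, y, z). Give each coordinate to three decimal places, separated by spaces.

initial: κ=0.9716, φ=19.02°, ℓ=1.1785
cmd 1: set φ=348.79° → (κ,φ,ℓ)=(0.9716,348.79°,1.1785) → tip=(0.5926,-0.1174,0.9373)
cmd 2: set κ=1.7775 → (κ,φ,ℓ)=(1.7775,348.79°,1.1785) → tip=(0.8280,-0.1641,0.4871)

0.828 -0.164 0.487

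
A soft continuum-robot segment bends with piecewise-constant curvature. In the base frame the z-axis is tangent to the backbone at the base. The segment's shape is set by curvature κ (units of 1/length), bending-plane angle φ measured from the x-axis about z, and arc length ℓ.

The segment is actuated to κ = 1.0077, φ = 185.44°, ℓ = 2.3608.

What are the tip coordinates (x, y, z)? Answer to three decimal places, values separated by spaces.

-1.702 -0.162 0.686

θ = κ·ℓ = 1.0077 × 2.3608 = 2.37898 rad
ρ = (1 − cos θ)/κ = (1 − -0.72303)/1.0077 = 1.70987
z = sin θ / κ = 0.69081/1.0077 = 0.68554
x = ρ cos φ = 1.70987 × cos(185.44°) = -1.70217
y = ρ sin φ = 1.70987 × sin(185.44°) = -0.16210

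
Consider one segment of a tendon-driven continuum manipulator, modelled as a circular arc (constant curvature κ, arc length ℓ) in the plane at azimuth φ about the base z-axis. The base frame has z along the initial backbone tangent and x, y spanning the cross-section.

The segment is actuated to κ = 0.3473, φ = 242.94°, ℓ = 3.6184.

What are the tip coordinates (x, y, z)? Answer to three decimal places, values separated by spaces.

-0.905 -1.772 2.738

θ = κ·ℓ = 0.3473 × 3.6184 = 1.25667 rad
ρ = (1 − cos θ)/κ = (1 − 0.30899)/0.3473 = 1.98968
z = sin θ / κ = 0.95107/0.3473 = 2.73846
x = ρ cos φ = 1.98968 × cos(242.94°) = -0.90515
y = ρ sin φ = 1.98968 × sin(242.94°) = -1.77187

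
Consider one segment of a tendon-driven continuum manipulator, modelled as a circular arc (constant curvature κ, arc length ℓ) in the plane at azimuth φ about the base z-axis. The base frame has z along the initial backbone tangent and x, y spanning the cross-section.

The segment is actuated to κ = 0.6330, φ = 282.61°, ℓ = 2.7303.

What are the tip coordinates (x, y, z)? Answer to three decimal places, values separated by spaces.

θ = κ·ℓ = 0.6330 × 2.7303 = 1.72828 rad
ρ = (1 − cos θ)/κ = (1 − -0.15683)/0.6330 = 1.82754
z = sin θ / κ = 0.98763/0.6330 = 1.56023
x = ρ cos φ = 1.82754 × cos(282.61°) = 0.39898
y = ρ sin φ = 1.82754 × sin(282.61°) = -1.78346

0.399 -1.783 1.560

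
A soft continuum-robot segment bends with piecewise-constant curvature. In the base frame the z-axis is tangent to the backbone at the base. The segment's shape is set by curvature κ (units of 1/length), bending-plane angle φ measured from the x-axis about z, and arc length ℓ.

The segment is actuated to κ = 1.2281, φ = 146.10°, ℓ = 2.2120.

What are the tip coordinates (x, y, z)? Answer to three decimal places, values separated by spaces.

θ = κ·ℓ = 1.2281 × 2.2120 = 2.71656 rad
ρ = (1 − cos θ)/κ = (1 − -0.91102)/1.2281 = 1.55608
z = sin θ / κ = 0.41235/1.2281 = 0.33577
x = ρ cos φ = 1.55608 × cos(146.10°) = -1.29157
y = ρ sin φ = 1.55608 × sin(146.10°) = 0.86790

-1.292 0.868 0.336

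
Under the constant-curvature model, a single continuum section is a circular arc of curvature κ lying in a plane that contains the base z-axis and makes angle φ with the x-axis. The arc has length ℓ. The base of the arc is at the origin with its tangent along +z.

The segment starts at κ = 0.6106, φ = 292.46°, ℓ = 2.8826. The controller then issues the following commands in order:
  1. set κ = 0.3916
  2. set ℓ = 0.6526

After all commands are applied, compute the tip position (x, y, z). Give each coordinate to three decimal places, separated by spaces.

initial: κ=0.6106, φ=292.46°, ℓ=2.8826
cmd 1: set κ=0.3916 → (κ,φ,ℓ)=(0.3916,292.46°,2.8826) → tip=(0.5583,-1.3505,2.3083)
cmd 2: set ℓ=0.6526 → (κ,φ,ℓ)=(0.3916,292.46°,0.6526) → tip=(0.0317,-0.0766,0.6455)

0.032 -0.077 0.646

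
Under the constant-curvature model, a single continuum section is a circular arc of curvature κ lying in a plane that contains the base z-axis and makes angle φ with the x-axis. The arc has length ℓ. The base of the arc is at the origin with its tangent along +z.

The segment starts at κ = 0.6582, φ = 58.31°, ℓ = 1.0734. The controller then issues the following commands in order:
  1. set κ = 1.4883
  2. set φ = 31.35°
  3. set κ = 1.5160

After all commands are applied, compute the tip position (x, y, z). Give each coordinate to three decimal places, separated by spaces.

initial: κ=0.6582, φ=58.31°, ℓ=1.0734
cmd 1: set κ=1.4883 → (κ,φ,ℓ)=(1.4883,58.31°,1.0734) → tip=(0.3624,0.5870,0.6717)
cmd 2: set φ=31.35° → (κ,φ,ℓ)=(1.4883,31.35°,1.0734) → tip=(0.5892,0.3589,0.6717)
cmd 3: set κ=1.5160 → (κ,φ,ℓ)=(1.5160,31.35°,1.0734) → tip=(0.5951,0.3626,0.6586)

0.595 0.363 0.659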